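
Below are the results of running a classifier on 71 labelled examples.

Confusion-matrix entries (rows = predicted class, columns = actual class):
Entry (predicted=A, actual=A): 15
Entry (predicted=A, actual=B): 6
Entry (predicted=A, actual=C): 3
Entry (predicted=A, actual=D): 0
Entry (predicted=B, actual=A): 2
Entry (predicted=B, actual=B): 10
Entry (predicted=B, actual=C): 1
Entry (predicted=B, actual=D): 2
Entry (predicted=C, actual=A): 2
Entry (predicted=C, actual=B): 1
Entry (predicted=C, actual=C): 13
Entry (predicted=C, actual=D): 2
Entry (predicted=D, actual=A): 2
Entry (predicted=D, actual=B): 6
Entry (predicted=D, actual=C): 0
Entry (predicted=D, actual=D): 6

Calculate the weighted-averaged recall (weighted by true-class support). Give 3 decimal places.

Per-class recall (TP/(TP+FN)):
  A: TP=15, FN=2+2+2=6 → 15/21 = 0.7143
  B: TP=10, FN=6+1+6=13 → 10/23 = 0.4348
  C: TP=13, FN=3+1+0=4 → 13/17 = 0.7647
  D: TP=6, FN=0+2+2=4 → 6/10 = 0.6000
Weighted-recall = Σ (supportᵢ/N)·recallᵢ with N=71: (21/71)·0.7143 + (23/71)·0.4348 + (17/71)·0.7647 + (10/71)·0.6000 = 0.620

0.620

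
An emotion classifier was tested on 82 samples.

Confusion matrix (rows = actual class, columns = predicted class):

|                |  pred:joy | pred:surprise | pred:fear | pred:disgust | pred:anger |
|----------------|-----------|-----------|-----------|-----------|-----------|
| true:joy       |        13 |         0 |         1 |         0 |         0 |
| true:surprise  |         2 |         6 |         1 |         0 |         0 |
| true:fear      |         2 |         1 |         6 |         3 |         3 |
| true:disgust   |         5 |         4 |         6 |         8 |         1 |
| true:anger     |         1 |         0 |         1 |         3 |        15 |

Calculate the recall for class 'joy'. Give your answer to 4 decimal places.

Treat 'joy' as positive and all other classes as negative.
recall = TP/(TP+FN).
joy: TP=13, FN=0+1+0+0=1 → 13/14 = 0.92857

0.9286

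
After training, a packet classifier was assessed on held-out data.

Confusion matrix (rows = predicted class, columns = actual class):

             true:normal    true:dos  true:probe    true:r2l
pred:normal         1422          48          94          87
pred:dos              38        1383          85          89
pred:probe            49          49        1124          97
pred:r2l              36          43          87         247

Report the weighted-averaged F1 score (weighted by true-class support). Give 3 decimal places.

0.835

Per-class F1 score (2·TP/(2·TP+FP+FN)):
  normal: TP=1422, FP=48+94+87=229, FN=38+49+36=123 → 2844/3196 = 0.8899
  dos: TP=1383, FP=38+85+89=212, FN=48+49+43=140 → 2766/3118 = 0.8871
  probe: TP=1124, FP=49+49+97=195, FN=94+85+87=266 → 2248/2709 = 0.8298
  r2l: TP=247, FP=36+43+87=166, FN=87+89+97=273 → 494/933 = 0.5295
Weighted-F1 score = Σ (supportᵢ/N)·F1 scoreᵢ with N=4978: (1545/4978)·0.8899 + (1523/4978)·0.8871 + (1390/4978)·0.8298 + (520/4978)·0.5295 = 0.835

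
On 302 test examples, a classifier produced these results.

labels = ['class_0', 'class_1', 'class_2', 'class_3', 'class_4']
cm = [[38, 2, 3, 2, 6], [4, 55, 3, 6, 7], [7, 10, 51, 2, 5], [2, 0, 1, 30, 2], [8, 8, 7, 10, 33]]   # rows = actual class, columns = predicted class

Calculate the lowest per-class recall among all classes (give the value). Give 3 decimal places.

Per-class recall (TP/(TP+FN)):
  class_0: TP=38, FN=2+3+2+6=13 → 38/51 = 0.7451
  class_1: TP=55, FN=4+3+6+7=20 → 55/75 = 0.7333
  class_2: TP=51, FN=7+10+2+5=24 → 51/75 = 0.6800
  class_3: TP=30, FN=2+0+1+2=5 → 30/35 = 0.8571
  class_4: TP=33, FN=8+8+7+10=33 → 33/66 = 0.5000
Lowest is class 'class_4' with recall = 0.500.

0.500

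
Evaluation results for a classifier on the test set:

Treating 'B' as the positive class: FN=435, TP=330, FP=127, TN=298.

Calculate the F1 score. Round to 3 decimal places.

Precision = TP/(TP+FP) = 330/457 = 0.7221
Recall = TP/(TP+FN) = 330/765 = 0.4314
F1 = 2·TP/(2·TP+FP+FN) = 660/1222 = 0.540

0.540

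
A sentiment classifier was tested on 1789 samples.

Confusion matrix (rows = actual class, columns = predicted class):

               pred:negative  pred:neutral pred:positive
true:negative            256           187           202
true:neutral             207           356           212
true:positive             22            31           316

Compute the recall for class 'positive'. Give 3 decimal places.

0.856

One-vs-rest for 'positive': TP = diagonal; FP = other classes predicted 'positive'; FN = 'positive' predicted as other.
recall = TP/(TP+FN).
positive: TP=316, FN=22+31=53 → 316/369 = 0.8564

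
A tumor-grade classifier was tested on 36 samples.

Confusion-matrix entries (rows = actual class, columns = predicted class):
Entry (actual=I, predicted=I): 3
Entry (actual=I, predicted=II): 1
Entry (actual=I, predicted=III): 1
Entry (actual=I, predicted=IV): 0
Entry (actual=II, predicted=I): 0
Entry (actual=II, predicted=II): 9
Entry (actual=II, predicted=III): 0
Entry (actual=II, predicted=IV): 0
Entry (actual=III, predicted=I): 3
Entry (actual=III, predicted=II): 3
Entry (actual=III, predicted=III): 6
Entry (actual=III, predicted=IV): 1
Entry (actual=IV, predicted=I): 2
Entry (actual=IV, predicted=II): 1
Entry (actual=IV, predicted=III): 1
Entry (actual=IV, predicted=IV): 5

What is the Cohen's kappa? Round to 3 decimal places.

0.519

Observed agreement pₒ = trace/N = 23/36 = 0.6389
Expected agreement pₑ = Σ (rowᵢ·colᵢ)/N² = (5·8 + 9·14 + 13·8 + 9·6)/36² = 0.2500
κ = (pₒ − pₑ)/(1 − pₑ) = (0.6389 − 0.2500)/(1 − 0.2500) = 0.519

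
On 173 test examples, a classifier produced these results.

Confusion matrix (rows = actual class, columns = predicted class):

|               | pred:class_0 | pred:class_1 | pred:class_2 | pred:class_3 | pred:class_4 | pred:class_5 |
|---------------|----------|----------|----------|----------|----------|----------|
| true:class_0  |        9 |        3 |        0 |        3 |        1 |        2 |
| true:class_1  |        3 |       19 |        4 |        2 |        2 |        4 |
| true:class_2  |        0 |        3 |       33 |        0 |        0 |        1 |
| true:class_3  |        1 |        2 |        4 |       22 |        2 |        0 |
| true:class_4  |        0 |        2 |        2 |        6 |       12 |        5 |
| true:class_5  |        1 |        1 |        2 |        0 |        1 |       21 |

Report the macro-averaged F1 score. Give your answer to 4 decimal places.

0.6490

Per-class F1 score (2·TP/(2·TP+FP+FN)):
  class_0: TP=9, FP=3+0+1+0+1=5, FN=3+0+3+1+2=9 → 18/32 = 0.56250
  class_1: TP=19, FP=3+3+2+2+1=11, FN=3+4+2+2+4=15 → 38/64 = 0.59375
  class_2: TP=33, FP=0+4+4+2+2=12, FN=0+3+0+0+1=4 → 66/82 = 0.80488
  class_3: TP=22, FP=3+2+0+6+0=11, FN=1+2+4+2+0=9 → 44/64 = 0.68750
  class_4: TP=12, FP=1+2+0+2+1=6, FN=0+2+2+6+5=15 → 24/45 = 0.53333
  class_5: TP=21, FP=2+4+1+0+5=12, FN=1+1+2+0+1=5 → 42/59 = 0.71186
Macro-F1 score = mean = (0.56250 + 0.59375 + 0.80488 + 0.68750 + 0.53333 + 0.71186) / 6 = 0.6490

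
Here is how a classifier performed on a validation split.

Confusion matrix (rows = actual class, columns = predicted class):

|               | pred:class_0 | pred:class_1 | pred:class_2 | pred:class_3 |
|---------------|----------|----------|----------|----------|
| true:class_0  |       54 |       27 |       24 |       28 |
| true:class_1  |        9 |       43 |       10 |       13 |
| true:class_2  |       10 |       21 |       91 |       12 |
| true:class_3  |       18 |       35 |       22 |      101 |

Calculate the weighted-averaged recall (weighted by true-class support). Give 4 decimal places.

0.5579

Per-class recall (TP/(TP+FN)):
  class_0: TP=54, FN=27+24+28=79 → 54/133 = 0.40602
  class_1: TP=43, FN=9+10+13=32 → 43/75 = 0.57333
  class_2: TP=91, FN=10+21+12=43 → 91/134 = 0.67910
  class_3: TP=101, FN=18+35+22=75 → 101/176 = 0.57386
Weighted-recall = Σ (supportᵢ/N)·recallᵢ with N=518: (133/518)·0.40602 + (75/518)·0.57333 + (134/518)·0.67910 + (176/518)·0.57386 = 0.5579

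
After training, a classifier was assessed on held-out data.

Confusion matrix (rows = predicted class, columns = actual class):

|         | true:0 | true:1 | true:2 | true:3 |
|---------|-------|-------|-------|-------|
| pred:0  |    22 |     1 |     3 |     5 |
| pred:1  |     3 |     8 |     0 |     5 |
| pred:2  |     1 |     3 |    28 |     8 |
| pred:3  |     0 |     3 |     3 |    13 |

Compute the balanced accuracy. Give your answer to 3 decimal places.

0.656

Balanced accuracy = mean of per-class recall.
  0: recall = 22/26 = 0.8462
  1: recall = 8/15 = 0.5333
  2: recall = 28/34 = 0.8235
  3: recall = 13/31 = 0.4194
Mean = (0.8462 + 0.5333 + 0.8235 + 0.4194) / 4 = 0.656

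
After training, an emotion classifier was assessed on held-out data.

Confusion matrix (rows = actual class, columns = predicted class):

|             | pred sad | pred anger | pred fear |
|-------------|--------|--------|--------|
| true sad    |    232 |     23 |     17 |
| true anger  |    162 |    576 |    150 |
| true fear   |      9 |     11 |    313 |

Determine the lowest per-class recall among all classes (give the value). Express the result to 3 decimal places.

0.649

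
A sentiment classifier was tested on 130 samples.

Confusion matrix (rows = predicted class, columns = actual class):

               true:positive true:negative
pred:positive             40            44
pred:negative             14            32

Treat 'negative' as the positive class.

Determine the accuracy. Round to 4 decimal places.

0.5538

Accuracy = (TP+TN)/N = (32+40)/130 = 0.5538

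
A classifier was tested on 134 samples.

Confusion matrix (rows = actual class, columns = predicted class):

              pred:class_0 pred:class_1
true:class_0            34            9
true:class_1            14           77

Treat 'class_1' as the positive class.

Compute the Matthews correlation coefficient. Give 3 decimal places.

0.620

MCC = (TP·TN − FP·FN) / √((TP+FP)(TP+FN)(TN+FP)(TN+FN))
Numerator = 77·34 − 9·14 = 2492
Denominator = √(86·91·43·48) = √16152864 = 4019.0626
MCC = 2492 / 4019.0626 = 0.620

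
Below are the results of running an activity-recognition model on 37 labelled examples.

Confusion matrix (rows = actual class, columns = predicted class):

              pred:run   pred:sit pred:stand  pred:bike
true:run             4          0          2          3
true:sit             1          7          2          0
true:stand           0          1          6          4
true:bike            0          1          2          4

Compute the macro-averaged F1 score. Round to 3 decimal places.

Per-class F1 score (2·TP/(2·TP+FP+FN)):
  run: TP=4, FP=1+0+0=1, FN=0+2+3=5 → 8/14 = 0.5714
  sit: TP=7, FP=0+1+1=2, FN=1+2+0=3 → 14/19 = 0.7368
  stand: TP=6, FP=2+2+2=6, FN=0+1+4=5 → 12/23 = 0.5217
  bike: TP=4, FP=3+0+4=7, FN=0+1+2=3 → 8/18 = 0.4444
Macro-F1 score = mean = (0.5714 + 0.7368 + 0.5217 + 0.4444) / 4 = 0.569

0.569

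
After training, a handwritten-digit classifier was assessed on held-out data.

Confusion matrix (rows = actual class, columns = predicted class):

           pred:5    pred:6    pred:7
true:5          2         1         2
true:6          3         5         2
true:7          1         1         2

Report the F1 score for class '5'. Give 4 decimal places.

0.3636

Treat '5' as positive and all other classes as negative.
F1 score = 2·TP/(2·TP+FP+FN).
5: TP=2, FP=3+1=4, FN=1+2=3 → 4/11 = 0.36364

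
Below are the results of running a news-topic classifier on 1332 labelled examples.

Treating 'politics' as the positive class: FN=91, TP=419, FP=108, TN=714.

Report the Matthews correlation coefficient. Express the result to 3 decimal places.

MCC = (TP·TN − FP·FN) / √((TP+FP)(TP+FN)(TN+FP)(TN+FN))
Numerator = 419·714 − 108·91 = 289338
Denominator = √(527·510·822·805) = √177847796700 = 421720.0454
MCC = 289338 / 421720.0454 = 0.686

0.686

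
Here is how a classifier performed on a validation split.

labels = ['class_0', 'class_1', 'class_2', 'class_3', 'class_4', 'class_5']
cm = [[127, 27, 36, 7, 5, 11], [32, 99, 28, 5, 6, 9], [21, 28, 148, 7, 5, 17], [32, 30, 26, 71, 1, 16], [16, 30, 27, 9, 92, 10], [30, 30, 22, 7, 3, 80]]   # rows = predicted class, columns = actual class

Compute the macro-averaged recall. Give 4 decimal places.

0.5774

Per-class recall (TP/(TP+FN)):
  class_0: TP=127, FN=32+21+32+16+30=131 → 127/258 = 0.49225
  class_1: TP=99, FN=27+28+30+30+30=145 → 99/244 = 0.40574
  class_2: TP=148, FN=36+28+26+27+22=139 → 148/287 = 0.51568
  class_3: TP=71, FN=7+5+7+9+7=35 → 71/106 = 0.66981
  class_4: TP=92, FN=5+6+5+1+3=20 → 92/112 = 0.82143
  class_5: TP=80, FN=11+9+17+16+10=63 → 80/143 = 0.55944
Macro-recall = mean = (0.49225 + 0.40574 + 0.51568 + 0.66981 + 0.82143 + 0.55944) / 6 = 0.5774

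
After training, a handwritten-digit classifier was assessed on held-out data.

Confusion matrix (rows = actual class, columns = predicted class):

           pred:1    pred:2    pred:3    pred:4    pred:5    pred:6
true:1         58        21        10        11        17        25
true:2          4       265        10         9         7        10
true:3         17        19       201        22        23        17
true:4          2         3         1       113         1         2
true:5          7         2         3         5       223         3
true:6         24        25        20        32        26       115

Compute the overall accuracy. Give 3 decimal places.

Accuracy = trace / total = (58+265+201+113+223+115=975) / 1353 = 975/1353 = 0.721

0.721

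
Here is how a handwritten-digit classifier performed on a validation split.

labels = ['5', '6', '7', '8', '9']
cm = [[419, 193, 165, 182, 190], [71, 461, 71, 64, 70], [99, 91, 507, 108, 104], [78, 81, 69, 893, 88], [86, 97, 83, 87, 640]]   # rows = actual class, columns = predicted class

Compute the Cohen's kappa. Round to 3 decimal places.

0.479

Observed agreement pₒ = trace/N = 2920/4997 = 0.5844
Expected agreement pₑ = Σ (rowᵢ·colᵢ)/N² = (1149·753 + 737·923 + 909·895 + 1209·1334 + 993·1092)/4997² = 0.2025
κ = (pₒ − pₑ)/(1 − pₑ) = (0.5844 − 0.2025)/(1 − 0.2025) = 0.479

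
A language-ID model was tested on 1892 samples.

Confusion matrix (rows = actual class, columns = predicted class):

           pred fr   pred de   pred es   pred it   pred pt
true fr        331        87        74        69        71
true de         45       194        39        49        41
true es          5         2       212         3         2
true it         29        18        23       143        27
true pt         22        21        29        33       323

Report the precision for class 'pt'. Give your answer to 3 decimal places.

Take TP from the diagonal, FP from the rest of the 'pt' prediction marginal, FN from the rest of the 'pt' actual marginal.
precision = TP/(TP+FP).
pt: TP=323, FP=71+41+2+27=141 → 323/464 = 0.6961

0.696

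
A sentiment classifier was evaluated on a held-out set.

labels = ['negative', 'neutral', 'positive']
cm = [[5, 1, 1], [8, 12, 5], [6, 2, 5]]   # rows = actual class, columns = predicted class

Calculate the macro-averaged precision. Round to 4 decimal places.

0.5059

Per-class precision (TP/(TP+FP)):
  negative: TP=5, FP=8+6=14 → 5/19 = 0.26316
  neutral: TP=12, FP=1+2=3 → 12/15 = 0.80000
  positive: TP=5, FP=1+5=6 → 5/11 = 0.45455
Macro-precision = mean = (0.26316 + 0.80000 + 0.45455) / 3 = 0.5059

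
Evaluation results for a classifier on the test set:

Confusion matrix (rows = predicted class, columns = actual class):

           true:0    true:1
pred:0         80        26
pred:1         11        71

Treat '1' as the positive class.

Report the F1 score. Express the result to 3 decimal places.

0.793

Precision = TP/(TP+FP) = 71/82 = 0.8659
Recall = TP/(TP+FN) = 71/97 = 0.7320
F1 = 2·TP/(2·TP+FP+FN) = 142/179 = 0.793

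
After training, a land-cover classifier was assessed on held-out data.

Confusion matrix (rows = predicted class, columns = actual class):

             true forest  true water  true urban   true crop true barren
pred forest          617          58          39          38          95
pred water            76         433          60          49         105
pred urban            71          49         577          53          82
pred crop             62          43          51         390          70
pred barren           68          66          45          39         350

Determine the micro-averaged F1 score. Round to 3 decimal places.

Micro-averaging pools counts across classes: ΣTP=2367, ΣFP=1219, ΣFN=1219.
Micro-F1 score = 2·TP/(2·TP+FP+FN) on pooled counts = 0.660 (equals overall accuracy in single-label multiclass).

0.660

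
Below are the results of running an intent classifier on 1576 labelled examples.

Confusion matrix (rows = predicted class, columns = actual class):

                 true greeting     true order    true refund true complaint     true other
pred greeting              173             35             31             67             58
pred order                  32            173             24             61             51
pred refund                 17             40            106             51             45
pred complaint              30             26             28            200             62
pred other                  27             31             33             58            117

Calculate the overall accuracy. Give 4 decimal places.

Accuracy = trace / total = (173+173+106+200+117=769) / 1576 = 769/1576 = 0.4879

0.4879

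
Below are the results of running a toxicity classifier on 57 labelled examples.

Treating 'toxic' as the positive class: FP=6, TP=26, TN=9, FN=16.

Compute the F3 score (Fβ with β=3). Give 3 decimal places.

0.634

Fβ = (1+β²)·TP / ((1+β²)·TP + β²·FN + FP), with β²=9
= 10·26 / (10·26 + 9·16 + 6) = 0.634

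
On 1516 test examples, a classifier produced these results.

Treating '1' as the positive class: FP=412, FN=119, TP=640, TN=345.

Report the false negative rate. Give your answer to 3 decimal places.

FNR = FN/(FN+TP) = 119/(119+640) = 0.157

0.157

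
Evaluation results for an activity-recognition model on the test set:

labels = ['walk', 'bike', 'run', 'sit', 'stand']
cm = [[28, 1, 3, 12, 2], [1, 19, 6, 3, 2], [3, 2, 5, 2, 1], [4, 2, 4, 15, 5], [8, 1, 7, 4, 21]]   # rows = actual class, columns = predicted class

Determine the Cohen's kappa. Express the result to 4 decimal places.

0.4252

Observed agreement pₒ = trace/N = 88/161 = 0.54658
Expected agreement pₑ = Σ (rowᵢ·colᵢ)/N² = (46·44 + 31·25 + 13·25 + 30·36 + 41·31)/161² = 0.21122
κ = (pₒ − pₑ)/(1 − pₑ) = (0.54658 − 0.21122)/(1 − 0.21122) = 0.4252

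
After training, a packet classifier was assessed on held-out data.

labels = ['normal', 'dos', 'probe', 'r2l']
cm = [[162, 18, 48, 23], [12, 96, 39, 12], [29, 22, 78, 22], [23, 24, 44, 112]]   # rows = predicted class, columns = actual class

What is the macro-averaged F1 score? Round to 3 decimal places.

Per-class F1 score (2·TP/(2·TP+FP+FN)):
  normal: TP=162, FP=18+48+23=89, FN=12+29+23=64 → 324/477 = 0.6792
  dos: TP=96, FP=12+39+12=63, FN=18+22+24=64 → 192/319 = 0.6019
  probe: TP=78, FP=29+22+22=73, FN=48+39+44=131 → 156/360 = 0.4333
  r2l: TP=112, FP=23+24+44=91, FN=23+12+22=57 → 224/372 = 0.6022
Macro-F1 score = mean = (0.6792 + 0.6019 + 0.4333 + 0.6022) / 4 = 0.579

0.579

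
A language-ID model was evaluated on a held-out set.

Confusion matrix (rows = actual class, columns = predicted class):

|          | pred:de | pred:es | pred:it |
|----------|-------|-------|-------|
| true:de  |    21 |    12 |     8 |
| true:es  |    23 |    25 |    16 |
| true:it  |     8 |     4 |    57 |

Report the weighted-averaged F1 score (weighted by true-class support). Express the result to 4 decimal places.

Per-class F1 score (2·TP/(2·TP+FP+FN)):
  de: TP=21, FP=23+8=31, FN=12+8=20 → 42/93 = 0.45161
  es: TP=25, FP=12+4=16, FN=23+16=39 → 50/105 = 0.47619
  it: TP=57, FP=8+16=24, FN=8+4=12 → 114/150 = 0.76000
Weighted-F1 score = Σ (supportᵢ/N)·F1 scoreᵢ with N=174: (41/174)·0.45161 + (64/174)·0.47619 + (69/174)·0.76000 = 0.5829

0.5829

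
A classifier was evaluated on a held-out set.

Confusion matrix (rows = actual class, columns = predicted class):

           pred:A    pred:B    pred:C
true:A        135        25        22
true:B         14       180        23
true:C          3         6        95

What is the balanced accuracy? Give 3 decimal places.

Balanced accuracy = mean of per-class recall.
  A: recall = 135/182 = 0.7418
  B: recall = 180/217 = 0.8295
  C: recall = 95/104 = 0.9135
Mean = (0.7418 + 0.8295 + 0.9135) / 3 = 0.828

0.828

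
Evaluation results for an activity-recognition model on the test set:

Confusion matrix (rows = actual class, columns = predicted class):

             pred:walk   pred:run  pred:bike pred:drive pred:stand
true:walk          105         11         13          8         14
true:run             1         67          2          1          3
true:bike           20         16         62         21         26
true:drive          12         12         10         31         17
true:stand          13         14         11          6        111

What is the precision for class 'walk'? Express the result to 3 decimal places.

0.695

precision = TP/(TP+FP).
walk: TP=105, FP=1+20+12+13=46 → 105/151 = 0.6954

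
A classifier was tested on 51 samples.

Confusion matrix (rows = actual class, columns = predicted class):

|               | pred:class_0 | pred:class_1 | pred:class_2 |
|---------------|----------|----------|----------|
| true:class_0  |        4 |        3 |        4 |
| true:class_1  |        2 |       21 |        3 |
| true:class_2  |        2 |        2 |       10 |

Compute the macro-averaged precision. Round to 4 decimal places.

0.6320

Per-class precision (TP/(TP+FP)):
  class_0: TP=4, FP=2+2=4 → 4/8 = 0.50000
  class_1: TP=21, FP=3+2=5 → 21/26 = 0.80769
  class_2: TP=10, FP=4+3=7 → 10/17 = 0.58824
Macro-precision = mean = (0.50000 + 0.80769 + 0.58824) / 3 = 0.6320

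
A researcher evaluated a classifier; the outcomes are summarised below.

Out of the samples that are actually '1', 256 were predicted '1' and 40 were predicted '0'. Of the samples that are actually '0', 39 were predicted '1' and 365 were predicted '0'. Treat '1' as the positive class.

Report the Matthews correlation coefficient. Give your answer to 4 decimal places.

MCC = (TP·TN − FP·FN) / √((TP+FP)(TP+FN)(TN+FP)(TN+FN))
Numerator = 256·365 − 39·40 = 91880
Denominator = √(295·296·404·405) = √14287298400 = 119529.4876
MCC = 91880 / 119529.4876 = 0.7687

0.7687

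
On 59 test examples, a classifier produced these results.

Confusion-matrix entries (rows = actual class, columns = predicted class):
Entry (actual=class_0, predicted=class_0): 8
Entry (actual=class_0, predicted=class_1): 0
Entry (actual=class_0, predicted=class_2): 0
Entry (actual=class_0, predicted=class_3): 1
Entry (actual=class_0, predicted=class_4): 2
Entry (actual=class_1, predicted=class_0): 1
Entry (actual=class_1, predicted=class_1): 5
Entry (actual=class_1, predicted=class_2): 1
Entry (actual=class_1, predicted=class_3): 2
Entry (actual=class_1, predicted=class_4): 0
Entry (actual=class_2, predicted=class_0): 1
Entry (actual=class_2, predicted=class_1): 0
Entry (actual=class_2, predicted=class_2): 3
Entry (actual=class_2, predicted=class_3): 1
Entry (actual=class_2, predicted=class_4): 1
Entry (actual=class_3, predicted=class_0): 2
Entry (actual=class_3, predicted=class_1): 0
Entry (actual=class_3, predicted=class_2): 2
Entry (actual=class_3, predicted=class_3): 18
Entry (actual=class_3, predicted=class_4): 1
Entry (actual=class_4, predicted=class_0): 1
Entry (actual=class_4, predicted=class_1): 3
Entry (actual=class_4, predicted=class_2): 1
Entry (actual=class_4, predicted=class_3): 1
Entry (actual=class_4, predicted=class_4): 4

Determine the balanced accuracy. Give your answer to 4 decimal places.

0.5931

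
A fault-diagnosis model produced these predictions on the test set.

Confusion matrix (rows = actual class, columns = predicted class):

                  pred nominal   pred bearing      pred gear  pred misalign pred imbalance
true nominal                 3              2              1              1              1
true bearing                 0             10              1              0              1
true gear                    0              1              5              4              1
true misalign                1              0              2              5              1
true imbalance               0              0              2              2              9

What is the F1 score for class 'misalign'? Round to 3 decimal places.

F1 score = 2·TP/(2·TP+FP+FN).
misalign: TP=5, FP=1+0+4+2=7, FN=1+0+2+1=4 → 10/21 = 0.4762

0.476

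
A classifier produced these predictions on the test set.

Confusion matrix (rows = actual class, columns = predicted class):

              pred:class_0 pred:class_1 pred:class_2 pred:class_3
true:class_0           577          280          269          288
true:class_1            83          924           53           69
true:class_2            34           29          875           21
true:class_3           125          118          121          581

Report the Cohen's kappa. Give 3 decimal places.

Observed agreement pₒ = trace/N = 2957/4447 = 0.6649
Expected agreement pₑ = Σ (rowᵢ·colᵢ)/N² = (1414·819 + 1129·1351 + 959·1318 + 945·959)/4447² = 0.2454
κ = (pₒ − pₑ)/(1 − pₑ) = (0.6649 − 0.2454)/(1 − 0.2454) = 0.556

0.556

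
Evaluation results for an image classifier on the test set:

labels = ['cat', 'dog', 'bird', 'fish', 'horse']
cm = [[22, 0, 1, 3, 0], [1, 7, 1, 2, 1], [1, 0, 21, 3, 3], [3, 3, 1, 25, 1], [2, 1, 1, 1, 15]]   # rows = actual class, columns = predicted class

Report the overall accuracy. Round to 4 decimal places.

0.7563

Accuracy = trace / total = (22+7+21+25+15=90) / 119 = 90/119 = 0.7563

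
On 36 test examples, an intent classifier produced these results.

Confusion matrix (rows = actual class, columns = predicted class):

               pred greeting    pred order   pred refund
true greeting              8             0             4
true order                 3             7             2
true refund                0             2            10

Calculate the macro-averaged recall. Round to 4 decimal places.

0.6944

Per-class recall (TP/(TP+FN)):
  greeting: TP=8, FN=0+4=4 → 8/12 = 0.66667
  order: TP=7, FN=3+2=5 → 7/12 = 0.58333
  refund: TP=10, FN=0+2=2 → 10/12 = 0.83333
Macro-recall = mean = (0.66667 + 0.58333 + 0.83333) / 3 = 0.6944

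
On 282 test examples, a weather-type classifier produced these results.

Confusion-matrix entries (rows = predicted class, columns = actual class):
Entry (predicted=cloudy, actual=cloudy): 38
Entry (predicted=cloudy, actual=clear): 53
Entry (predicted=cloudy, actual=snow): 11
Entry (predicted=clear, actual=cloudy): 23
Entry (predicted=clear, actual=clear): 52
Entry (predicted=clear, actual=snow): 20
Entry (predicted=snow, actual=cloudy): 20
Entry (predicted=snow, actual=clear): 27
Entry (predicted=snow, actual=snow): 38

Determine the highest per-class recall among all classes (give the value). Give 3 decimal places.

Per-class recall (TP/(TP+FN)):
  cloudy: TP=38, FN=23+20=43 → 38/81 = 0.4691
  clear: TP=52, FN=53+27=80 → 52/132 = 0.3939
  snow: TP=38, FN=11+20=31 → 38/69 = 0.5507
Highest is class 'snow' with recall = 0.551.

0.551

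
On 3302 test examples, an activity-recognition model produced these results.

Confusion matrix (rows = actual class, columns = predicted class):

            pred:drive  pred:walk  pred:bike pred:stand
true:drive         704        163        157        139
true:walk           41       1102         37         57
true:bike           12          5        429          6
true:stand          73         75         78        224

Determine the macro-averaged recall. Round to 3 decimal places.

Per-class recall (TP/(TP+FN)):
  drive: TP=704, FN=163+157+139=459 → 704/1163 = 0.6053
  walk: TP=1102, FN=41+37+57=135 → 1102/1237 = 0.8909
  bike: TP=429, FN=12+5+6=23 → 429/452 = 0.9491
  stand: TP=224, FN=73+75+78=226 → 224/450 = 0.4978
Macro-recall = mean = (0.6053 + 0.8909 + 0.9491 + 0.4978) / 4 = 0.736

0.736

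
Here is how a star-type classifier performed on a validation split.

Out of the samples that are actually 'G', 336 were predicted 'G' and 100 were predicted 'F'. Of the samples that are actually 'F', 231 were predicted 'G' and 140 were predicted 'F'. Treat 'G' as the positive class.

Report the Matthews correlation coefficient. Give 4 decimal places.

MCC = (TP·TN − FP·FN) / √((TP+FP)(TP+FN)(TN+FP)(TN+FN))
Numerator = 336·140 − 231·100 = 23940
Denominator = √(567·436·371·240) = √22011756480 = 148363.5955
MCC = 23940 / 148363.5955 = 0.1614

0.1614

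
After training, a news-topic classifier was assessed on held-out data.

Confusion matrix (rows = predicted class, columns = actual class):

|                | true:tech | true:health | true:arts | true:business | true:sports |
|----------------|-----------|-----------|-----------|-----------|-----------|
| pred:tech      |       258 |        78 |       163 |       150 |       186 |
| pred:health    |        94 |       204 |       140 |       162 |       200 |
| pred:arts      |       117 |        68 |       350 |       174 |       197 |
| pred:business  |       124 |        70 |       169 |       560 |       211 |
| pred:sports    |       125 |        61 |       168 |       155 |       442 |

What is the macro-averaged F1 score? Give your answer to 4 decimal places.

0.3808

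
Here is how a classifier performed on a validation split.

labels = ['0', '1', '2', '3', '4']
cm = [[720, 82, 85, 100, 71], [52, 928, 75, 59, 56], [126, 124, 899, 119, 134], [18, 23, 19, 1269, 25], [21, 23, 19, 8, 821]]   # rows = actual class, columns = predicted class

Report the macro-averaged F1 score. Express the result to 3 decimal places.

0.785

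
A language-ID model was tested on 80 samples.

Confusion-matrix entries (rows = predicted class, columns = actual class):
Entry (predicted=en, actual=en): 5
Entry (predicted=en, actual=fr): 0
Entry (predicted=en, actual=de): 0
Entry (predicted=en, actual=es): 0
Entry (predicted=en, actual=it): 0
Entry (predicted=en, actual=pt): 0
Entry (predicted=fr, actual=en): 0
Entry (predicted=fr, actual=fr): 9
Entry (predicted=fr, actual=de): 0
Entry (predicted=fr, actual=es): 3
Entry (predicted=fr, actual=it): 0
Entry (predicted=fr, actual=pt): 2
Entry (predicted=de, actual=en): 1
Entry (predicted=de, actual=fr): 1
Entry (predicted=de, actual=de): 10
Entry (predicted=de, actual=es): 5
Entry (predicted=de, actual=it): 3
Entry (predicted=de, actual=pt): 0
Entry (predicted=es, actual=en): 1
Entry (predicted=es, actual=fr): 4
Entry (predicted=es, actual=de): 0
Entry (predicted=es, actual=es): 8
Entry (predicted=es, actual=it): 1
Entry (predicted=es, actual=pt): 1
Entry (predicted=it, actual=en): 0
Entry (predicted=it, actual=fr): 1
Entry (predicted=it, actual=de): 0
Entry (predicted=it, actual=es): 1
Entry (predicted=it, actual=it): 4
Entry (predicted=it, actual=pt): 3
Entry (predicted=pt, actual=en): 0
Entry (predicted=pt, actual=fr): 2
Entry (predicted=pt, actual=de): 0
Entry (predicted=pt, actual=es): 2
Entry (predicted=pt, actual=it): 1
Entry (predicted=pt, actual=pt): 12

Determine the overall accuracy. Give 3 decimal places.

Accuracy = trace / total = (5+9+10+8+4+12=48) / 80 = 48/80 = 0.600

0.600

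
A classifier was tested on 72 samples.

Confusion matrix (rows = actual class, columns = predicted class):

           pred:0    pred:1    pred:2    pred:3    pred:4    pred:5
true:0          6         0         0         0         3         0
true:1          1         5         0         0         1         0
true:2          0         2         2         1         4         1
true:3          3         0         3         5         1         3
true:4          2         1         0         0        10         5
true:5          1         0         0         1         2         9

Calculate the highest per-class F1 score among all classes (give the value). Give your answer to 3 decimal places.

Per-class F1 score (2·TP/(2·TP+FP+FN)):
  0: TP=6, FP=1+0+3+2+1=7, FN=0+0+0+3+0=3 → 12/22 = 0.5455
  1: TP=5, FP=0+2+0+1+0=3, FN=1+0+0+1+0=2 → 10/15 = 0.6667
  2: TP=2, FP=0+0+3+0+0=3, FN=0+2+1+4+1=8 → 4/15 = 0.2667
  3: TP=5, FP=0+0+1+0+1=2, FN=3+0+3+1+3=10 → 10/22 = 0.4545
  4: TP=10, FP=3+1+4+1+2=11, FN=2+1+0+0+5=8 → 20/39 = 0.5128
  5: TP=9, FP=0+0+1+3+5=9, FN=1+0+0+1+2=4 → 18/31 = 0.5806
Highest is class '1' with F1 score = 0.667.

0.667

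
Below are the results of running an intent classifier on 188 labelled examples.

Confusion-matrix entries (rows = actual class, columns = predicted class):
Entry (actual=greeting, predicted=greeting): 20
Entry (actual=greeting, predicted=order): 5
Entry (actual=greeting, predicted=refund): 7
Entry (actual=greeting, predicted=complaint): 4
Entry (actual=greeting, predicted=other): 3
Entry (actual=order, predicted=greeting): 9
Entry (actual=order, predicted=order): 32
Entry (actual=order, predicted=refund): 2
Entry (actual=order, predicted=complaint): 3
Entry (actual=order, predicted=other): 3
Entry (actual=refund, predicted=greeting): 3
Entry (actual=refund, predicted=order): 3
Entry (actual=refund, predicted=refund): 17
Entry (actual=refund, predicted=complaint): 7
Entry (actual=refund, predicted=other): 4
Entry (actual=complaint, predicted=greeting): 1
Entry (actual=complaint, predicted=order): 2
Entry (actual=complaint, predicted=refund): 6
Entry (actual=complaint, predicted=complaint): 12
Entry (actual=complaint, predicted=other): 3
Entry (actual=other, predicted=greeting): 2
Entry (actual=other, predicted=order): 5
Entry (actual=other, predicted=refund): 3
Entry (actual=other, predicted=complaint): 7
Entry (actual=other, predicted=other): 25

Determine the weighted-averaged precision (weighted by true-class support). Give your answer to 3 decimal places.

0.577

Per-class precision (TP/(TP+FP)):
  greeting: TP=20, FP=9+3+1+2=15 → 20/35 = 0.5714
  order: TP=32, FP=5+3+2+5=15 → 32/47 = 0.6809
  refund: TP=17, FP=7+2+6+3=18 → 17/35 = 0.4857
  complaint: TP=12, FP=4+3+7+7=21 → 12/33 = 0.3636
  other: TP=25, FP=3+3+4+3=13 → 25/38 = 0.6579
Weighted-precision = Σ (supportᵢ/N)·precisionᵢ with N=188: (39/188)·0.5714 + (49/188)·0.6809 + (34/188)·0.4857 + (24/188)·0.3636 + (42/188)·0.6579 = 0.577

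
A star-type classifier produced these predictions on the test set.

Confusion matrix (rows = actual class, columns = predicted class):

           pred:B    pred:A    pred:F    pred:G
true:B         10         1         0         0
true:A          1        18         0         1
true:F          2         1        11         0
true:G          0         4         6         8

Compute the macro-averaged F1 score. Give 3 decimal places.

0.738

Per-class F1 score (2·TP/(2·TP+FP+FN)):
  B: TP=10, FP=1+2+0=3, FN=1+0+0=1 → 20/24 = 0.8333
  A: TP=18, FP=1+1+4=6, FN=1+0+1=2 → 36/44 = 0.8182
  F: TP=11, FP=0+0+6=6, FN=2+1+0=3 → 22/31 = 0.7097
  G: TP=8, FP=0+1+0=1, FN=0+4+6=10 → 16/27 = 0.5926
Macro-F1 score = mean = (0.8333 + 0.8182 + 0.7097 + 0.5926) / 4 = 0.738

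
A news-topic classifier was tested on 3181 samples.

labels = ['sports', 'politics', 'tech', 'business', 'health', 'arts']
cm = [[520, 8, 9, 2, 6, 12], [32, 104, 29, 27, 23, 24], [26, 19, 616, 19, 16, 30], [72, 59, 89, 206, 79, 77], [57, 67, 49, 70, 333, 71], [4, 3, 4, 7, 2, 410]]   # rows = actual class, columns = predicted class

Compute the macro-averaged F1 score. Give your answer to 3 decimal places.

Per-class F1 score (2·TP/(2·TP+FP+FN)):
  sports: TP=520, FP=32+26+72+57+4=191, FN=8+9+2+6+12=37 → 1040/1268 = 0.8202
  politics: TP=104, FP=8+19+59+67+3=156, FN=32+29+27+23+24=135 → 208/499 = 0.4168
  tech: TP=616, FP=9+29+89+49+4=180, FN=26+19+19+16+30=110 → 1232/1522 = 0.8095
  business: TP=206, FP=2+27+19+70+7=125, FN=72+59+89+79+77=376 → 412/913 = 0.4513
  health: TP=333, FP=6+23+16+79+2=126, FN=57+67+49+70+71=314 → 666/1106 = 0.6022
  arts: TP=410, FP=12+24+30+77+71=214, FN=4+3+4+7+2=20 → 820/1054 = 0.7780
Macro-F1 score = mean = (0.8202 + 0.4168 + 0.8095 + 0.4513 + 0.6022 + 0.7780) / 6 = 0.646

0.646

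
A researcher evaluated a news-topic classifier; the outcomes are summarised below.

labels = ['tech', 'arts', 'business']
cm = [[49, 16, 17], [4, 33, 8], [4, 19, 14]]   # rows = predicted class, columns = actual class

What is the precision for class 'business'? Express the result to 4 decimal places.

Treat 'business' as positive and all other classes as negative.
precision = TP/(TP+FP).
business: TP=14, FP=4+19=23 → 14/37 = 0.37838

0.3784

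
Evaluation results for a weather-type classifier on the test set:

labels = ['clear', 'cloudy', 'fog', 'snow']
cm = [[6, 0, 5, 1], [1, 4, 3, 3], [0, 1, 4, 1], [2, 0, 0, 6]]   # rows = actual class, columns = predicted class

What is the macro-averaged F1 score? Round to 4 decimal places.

0.5369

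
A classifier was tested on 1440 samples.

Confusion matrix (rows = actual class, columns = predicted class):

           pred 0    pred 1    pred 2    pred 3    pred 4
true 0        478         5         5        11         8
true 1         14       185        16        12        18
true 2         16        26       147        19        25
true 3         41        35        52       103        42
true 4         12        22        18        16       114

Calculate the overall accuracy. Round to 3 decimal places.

Accuracy = trace / total = (478+185+147+103+114=1027) / 1440 = 1027/1440 = 0.713

0.713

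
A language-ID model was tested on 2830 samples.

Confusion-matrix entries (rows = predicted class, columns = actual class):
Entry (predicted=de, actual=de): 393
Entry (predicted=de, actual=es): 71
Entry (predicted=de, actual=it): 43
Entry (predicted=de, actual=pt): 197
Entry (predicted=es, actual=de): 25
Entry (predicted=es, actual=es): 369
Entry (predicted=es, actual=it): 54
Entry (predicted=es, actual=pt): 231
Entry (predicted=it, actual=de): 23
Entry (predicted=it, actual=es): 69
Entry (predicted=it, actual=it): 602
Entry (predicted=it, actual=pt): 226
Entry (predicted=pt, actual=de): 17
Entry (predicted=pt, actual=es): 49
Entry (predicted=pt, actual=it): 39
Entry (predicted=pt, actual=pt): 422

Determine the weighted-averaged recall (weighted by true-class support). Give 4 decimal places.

0.6311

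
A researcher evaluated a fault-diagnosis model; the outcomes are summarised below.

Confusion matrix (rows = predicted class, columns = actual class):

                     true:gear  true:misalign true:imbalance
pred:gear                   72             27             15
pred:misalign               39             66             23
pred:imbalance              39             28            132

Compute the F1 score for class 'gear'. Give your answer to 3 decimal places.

0.545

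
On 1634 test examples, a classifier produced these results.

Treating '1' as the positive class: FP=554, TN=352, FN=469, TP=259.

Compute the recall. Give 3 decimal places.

Recall = TP/(TP+FN) = 259/(259+469) = 259/728 = 0.356

0.356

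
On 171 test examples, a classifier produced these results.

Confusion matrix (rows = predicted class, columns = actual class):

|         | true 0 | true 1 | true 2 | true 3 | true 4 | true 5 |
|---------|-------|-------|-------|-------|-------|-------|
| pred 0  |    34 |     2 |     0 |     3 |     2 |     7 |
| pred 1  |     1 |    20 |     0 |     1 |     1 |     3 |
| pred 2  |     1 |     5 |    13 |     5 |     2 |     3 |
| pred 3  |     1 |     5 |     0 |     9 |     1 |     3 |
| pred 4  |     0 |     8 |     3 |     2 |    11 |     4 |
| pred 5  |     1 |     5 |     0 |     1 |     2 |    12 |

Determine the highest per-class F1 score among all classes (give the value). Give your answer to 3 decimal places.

0.791

Per-class F1 score (2·TP/(2·TP+FP+FN)):
  0: TP=34, FP=2+0+3+2+7=14, FN=1+1+1+0+1=4 → 68/86 = 0.7907
  1: TP=20, FP=1+0+1+1+3=6, FN=2+5+5+8+5=25 → 40/71 = 0.5634
  2: TP=13, FP=1+5+5+2+3=16, FN=0+0+0+3+0=3 → 26/45 = 0.5778
  3: TP=9, FP=1+5+0+1+3=10, FN=3+1+5+2+1=12 → 18/40 = 0.4500
  4: TP=11, FP=0+8+3+2+4=17, FN=2+1+2+1+2=8 → 22/47 = 0.4681
  5: TP=12, FP=1+5+0+1+2=9, FN=7+3+3+3+4=20 → 24/53 = 0.4528
Highest is class '0' with F1 score = 0.791.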